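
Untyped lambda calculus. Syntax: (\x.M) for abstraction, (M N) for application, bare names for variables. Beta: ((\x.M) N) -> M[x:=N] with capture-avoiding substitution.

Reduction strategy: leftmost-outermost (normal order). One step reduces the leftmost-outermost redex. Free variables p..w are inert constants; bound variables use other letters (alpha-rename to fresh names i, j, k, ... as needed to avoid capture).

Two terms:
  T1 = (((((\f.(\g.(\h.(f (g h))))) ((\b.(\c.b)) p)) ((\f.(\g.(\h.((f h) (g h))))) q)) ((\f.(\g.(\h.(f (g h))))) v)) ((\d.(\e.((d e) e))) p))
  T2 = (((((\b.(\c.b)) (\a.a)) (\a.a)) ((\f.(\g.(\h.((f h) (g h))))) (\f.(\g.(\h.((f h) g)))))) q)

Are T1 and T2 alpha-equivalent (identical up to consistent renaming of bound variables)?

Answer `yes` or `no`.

Term 1: (((((\f.(\g.(\h.(f (g h))))) ((\b.(\c.b)) p)) ((\f.(\g.(\h.((f h) (g h))))) q)) ((\f.(\g.(\h.(f (g h))))) v)) ((\d.(\e.((d e) e))) p))
Term 2: (((((\b.(\c.b)) (\a.a)) (\a.a)) ((\f.(\g.(\h.((f h) (g h))))) (\f.(\g.(\h.((f h) g)))))) q)
Alpha-equivalence: compare structure up to binder renaming.
Result: False

Answer: no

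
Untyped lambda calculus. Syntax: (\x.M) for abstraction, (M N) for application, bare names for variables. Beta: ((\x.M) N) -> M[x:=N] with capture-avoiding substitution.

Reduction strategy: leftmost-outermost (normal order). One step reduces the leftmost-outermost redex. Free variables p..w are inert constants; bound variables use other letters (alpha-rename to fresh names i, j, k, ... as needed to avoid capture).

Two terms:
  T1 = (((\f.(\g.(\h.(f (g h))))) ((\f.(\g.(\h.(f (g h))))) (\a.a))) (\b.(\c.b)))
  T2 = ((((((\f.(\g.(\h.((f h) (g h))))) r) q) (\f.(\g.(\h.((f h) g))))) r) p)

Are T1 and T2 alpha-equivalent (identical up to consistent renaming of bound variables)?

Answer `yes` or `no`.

Answer: no

Derivation:
Term 1: (((\f.(\g.(\h.(f (g h))))) ((\f.(\g.(\h.(f (g h))))) (\a.a))) (\b.(\c.b)))
Term 2: ((((((\f.(\g.(\h.((f h) (g h))))) r) q) (\f.(\g.(\h.((f h) g))))) r) p)
Alpha-equivalence: compare structure up to binder renaming.
Result: False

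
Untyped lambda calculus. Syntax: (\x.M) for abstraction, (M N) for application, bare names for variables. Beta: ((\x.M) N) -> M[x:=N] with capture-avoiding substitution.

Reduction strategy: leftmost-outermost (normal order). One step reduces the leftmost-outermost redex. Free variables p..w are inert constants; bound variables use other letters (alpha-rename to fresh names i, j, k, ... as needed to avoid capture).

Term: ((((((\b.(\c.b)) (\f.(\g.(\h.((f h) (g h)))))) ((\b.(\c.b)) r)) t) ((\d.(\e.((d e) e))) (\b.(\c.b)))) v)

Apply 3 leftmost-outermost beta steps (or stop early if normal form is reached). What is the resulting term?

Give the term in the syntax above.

Step 0: ((((((\b.(\c.b)) (\f.(\g.(\h.((f h) (g h)))))) ((\b.(\c.b)) r)) t) ((\d.(\e.((d e) e))) (\b.(\c.b)))) v)
Step 1: (((((\c.(\f.(\g.(\h.((f h) (g h)))))) ((\b.(\c.b)) r)) t) ((\d.(\e.((d e) e))) (\b.(\c.b)))) v)
Step 2: ((((\f.(\g.(\h.((f h) (g h))))) t) ((\d.(\e.((d e) e))) (\b.(\c.b)))) v)
Step 3: (((\g.(\h.((t h) (g h)))) ((\d.(\e.((d e) e))) (\b.(\c.b)))) v)

Answer: (((\g.(\h.((t h) (g h)))) ((\d.(\e.((d e) e))) (\b.(\c.b)))) v)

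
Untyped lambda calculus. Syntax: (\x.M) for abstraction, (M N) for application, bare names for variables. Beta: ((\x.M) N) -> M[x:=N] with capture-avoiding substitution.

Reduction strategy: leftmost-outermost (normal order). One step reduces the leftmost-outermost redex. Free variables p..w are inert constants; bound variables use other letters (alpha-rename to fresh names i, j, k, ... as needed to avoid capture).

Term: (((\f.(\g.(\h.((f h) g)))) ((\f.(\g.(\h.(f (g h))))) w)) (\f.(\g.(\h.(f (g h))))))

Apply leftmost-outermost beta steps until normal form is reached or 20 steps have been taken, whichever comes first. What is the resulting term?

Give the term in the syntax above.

Step 0: (((\f.(\g.(\h.((f h) g)))) ((\f.(\g.(\h.(f (g h))))) w)) (\f.(\g.(\h.(f (g h))))))
Step 1: ((\g.(\h.((((\f.(\g.(\h.(f (g h))))) w) h) g))) (\f.(\g.(\h.(f (g h))))))
Step 2: (\h.((((\f.(\g.(\h.(f (g h))))) w) h) (\f.(\g.(\h.(f (g h)))))))
Step 3: (\h.(((\g.(\h.(w (g h)))) h) (\f.(\g.(\h.(f (g h)))))))
Step 4: (\h.((\i.(w (h i))) (\f.(\g.(\h.(f (g h)))))))
Step 5: (\h.(w (h (\f.(\g.(\h.(f (g h))))))))

Answer: (\h.(w (h (\f.(\g.(\h.(f (g h))))))))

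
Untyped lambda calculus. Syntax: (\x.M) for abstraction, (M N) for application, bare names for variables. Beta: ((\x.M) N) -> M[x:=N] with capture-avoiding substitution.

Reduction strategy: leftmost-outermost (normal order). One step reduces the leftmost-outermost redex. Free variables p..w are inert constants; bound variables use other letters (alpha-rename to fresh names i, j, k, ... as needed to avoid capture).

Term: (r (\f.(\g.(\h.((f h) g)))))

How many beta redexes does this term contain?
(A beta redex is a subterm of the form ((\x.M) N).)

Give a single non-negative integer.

Term: (r (\f.(\g.(\h.((f h) g)))))
  (no redexes)
Total redexes: 0

Answer: 0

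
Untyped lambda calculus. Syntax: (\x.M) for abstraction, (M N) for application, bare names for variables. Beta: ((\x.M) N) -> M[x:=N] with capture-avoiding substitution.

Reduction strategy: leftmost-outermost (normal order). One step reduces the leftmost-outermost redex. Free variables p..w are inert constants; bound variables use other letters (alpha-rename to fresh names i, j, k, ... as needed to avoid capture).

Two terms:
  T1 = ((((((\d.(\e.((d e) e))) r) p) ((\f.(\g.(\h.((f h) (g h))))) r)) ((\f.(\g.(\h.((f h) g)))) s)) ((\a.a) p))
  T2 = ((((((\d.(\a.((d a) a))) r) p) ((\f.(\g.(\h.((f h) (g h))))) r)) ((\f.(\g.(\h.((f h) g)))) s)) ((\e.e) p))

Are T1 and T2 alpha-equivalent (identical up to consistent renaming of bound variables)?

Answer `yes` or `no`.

Answer: yes

Derivation:
Term 1: ((((((\d.(\e.((d e) e))) r) p) ((\f.(\g.(\h.((f h) (g h))))) r)) ((\f.(\g.(\h.((f h) g)))) s)) ((\a.a) p))
Term 2: ((((((\d.(\a.((d a) a))) r) p) ((\f.(\g.(\h.((f h) (g h))))) r)) ((\f.(\g.(\h.((f h) g)))) s)) ((\e.e) p))
Alpha-equivalence: compare structure up to binder renaming.
Result: True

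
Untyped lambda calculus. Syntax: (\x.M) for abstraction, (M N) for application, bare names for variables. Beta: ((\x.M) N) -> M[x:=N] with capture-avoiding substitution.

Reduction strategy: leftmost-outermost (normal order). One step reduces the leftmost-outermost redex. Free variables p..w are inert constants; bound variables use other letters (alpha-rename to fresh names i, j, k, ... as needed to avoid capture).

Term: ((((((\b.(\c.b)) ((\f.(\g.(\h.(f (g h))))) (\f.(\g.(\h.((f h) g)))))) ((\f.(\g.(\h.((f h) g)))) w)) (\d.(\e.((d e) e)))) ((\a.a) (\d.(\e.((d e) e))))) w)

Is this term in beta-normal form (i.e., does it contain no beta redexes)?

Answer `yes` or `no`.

Term: ((((((\b.(\c.b)) ((\f.(\g.(\h.(f (g h))))) (\f.(\g.(\h.((f h) g)))))) ((\f.(\g.(\h.((f h) g)))) w)) (\d.(\e.((d e) e)))) ((\a.a) (\d.(\e.((d e) e))))) w)
Found 4 beta redex(es).

Answer: no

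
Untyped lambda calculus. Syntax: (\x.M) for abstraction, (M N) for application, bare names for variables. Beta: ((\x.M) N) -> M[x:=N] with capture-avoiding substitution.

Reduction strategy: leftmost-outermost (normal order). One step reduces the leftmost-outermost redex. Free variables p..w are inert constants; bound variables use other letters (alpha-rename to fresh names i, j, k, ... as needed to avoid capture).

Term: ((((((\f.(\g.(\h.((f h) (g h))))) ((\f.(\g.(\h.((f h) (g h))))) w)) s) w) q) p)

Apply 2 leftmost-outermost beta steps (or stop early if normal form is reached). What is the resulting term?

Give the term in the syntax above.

Answer: ((((\h.((((\f.(\g.(\h.((f h) (g h))))) w) h) (s h))) w) q) p)

Derivation:
Step 0: ((((((\f.(\g.(\h.((f h) (g h))))) ((\f.(\g.(\h.((f h) (g h))))) w)) s) w) q) p)
Step 1: (((((\g.(\h.((((\f.(\g.(\h.((f h) (g h))))) w) h) (g h)))) s) w) q) p)
Step 2: ((((\h.((((\f.(\g.(\h.((f h) (g h))))) w) h) (s h))) w) q) p)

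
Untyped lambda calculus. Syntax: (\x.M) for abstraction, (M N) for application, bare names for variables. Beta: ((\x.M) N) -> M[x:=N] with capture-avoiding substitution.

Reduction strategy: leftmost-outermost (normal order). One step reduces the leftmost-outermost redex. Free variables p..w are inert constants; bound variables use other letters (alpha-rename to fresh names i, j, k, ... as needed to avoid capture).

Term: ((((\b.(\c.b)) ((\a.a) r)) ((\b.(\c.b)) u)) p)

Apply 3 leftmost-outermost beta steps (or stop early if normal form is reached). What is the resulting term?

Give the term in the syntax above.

Answer: (r p)

Derivation:
Step 0: ((((\b.(\c.b)) ((\a.a) r)) ((\b.(\c.b)) u)) p)
Step 1: (((\c.((\a.a) r)) ((\b.(\c.b)) u)) p)
Step 2: (((\a.a) r) p)
Step 3: (r p)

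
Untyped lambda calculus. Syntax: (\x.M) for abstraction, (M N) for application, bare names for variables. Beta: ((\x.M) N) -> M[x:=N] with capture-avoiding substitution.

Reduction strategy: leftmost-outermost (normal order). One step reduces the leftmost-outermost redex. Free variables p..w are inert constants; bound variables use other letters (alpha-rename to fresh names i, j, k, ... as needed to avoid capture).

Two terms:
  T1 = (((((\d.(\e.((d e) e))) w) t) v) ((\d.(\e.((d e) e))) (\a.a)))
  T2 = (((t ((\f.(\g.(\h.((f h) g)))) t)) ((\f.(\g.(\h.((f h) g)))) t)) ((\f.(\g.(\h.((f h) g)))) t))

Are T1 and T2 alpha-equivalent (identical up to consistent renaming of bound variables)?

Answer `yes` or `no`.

Term 1: (((((\d.(\e.((d e) e))) w) t) v) ((\d.(\e.((d e) e))) (\a.a)))
Term 2: (((t ((\f.(\g.(\h.((f h) g)))) t)) ((\f.(\g.(\h.((f h) g)))) t)) ((\f.(\g.(\h.((f h) g)))) t))
Alpha-equivalence: compare structure up to binder renaming.
Result: False

Answer: no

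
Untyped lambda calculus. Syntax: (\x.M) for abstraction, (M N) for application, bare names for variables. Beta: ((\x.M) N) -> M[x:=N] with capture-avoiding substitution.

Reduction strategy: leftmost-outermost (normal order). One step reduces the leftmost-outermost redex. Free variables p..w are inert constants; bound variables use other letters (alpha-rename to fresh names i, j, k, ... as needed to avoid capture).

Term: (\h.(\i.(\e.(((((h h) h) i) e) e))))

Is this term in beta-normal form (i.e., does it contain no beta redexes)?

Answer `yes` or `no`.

Answer: yes

Derivation:
Term: (\h.(\i.(\e.(((((h h) h) i) e) e))))
No beta redexes found.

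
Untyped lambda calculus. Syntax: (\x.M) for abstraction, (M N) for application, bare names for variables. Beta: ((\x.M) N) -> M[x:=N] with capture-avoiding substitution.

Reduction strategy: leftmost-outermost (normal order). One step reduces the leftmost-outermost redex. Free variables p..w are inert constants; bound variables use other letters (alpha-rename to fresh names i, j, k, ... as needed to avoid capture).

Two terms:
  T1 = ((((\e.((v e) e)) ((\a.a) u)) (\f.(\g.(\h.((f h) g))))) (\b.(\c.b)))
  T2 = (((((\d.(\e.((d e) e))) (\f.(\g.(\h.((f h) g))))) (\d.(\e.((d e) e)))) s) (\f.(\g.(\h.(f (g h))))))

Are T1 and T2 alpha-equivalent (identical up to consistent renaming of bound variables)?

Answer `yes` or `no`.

Answer: no

Derivation:
Term 1: ((((\e.((v e) e)) ((\a.a) u)) (\f.(\g.(\h.((f h) g))))) (\b.(\c.b)))
Term 2: (((((\d.(\e.((d e) e))) (\f.(\g.(\h.((f h) g))))) (\d.(\e.((d e) e)))) s) (\f.(\g.(\h.(f (g h))))))
Alpha-equivalence: compare structure up to binder renaming.
Result: False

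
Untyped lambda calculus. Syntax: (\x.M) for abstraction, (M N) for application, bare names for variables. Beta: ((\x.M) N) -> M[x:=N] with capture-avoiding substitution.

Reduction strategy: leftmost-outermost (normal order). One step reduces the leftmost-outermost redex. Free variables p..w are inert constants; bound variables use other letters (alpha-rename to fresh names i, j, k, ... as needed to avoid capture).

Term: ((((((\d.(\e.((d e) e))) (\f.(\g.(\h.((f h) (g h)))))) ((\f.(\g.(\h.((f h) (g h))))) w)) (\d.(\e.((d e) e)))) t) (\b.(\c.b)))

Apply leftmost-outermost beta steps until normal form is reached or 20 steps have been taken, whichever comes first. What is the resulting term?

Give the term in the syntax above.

Answer: ((((w (\h.((w h) (\e.((h e) e))))) (\e.(((w e) (\i.((e i) i))) e))) t) (\b.(\c.b)))

Derivation:
Step 0: ((((((\d.(\e.((d e) e))) (\f.(\g.(\h.((f h) (g h)))))) ((\f.(\g.(\h.((f h) (g h))))) w)) (\d.(\e.((d e) e)))) t) (\b.(\c.b)))
Step 1: (((((\e.(((\f.(\g.(\h.((f h) (g h))))) e) e)) ((\f.(\g.(\h.((f h) (g h))))) w)) (\d.(\e.((d e) e)))) t) (\b.(\c.b)))
Step 2: ((((((\f.(\g.(\h.((f h) (g h))))) ((\f.(\g.(\h.((f h) (g h))))) w)) ((\f.(\g.(\h.((f h) (g h))))) w)) (\d.(\e.((d e) e)))) t) (\b.(\c.b)))
Step 3: (((((\g.(\h.((((\f.(\g.(\h.((f h) (g h))))) w) h) (g h)))) ((\f.(\g.(\h.((f h) (g h))))) w)) (\d.(\e.((d e) e)))) t) (\b.(\c.b)))
Step 4: ((((\h.((((\f.(\g.(\h.((f h) (g h))))) w) h) (((\f.(\g.(\h.((f h) (g h))))) w) h))) (\d.(\e.((d e) e)))) t) (\b.(\c.b)))
Step 5: ((((((\f.(\g.(\h.((f h) (g h))))) w) (\d.(\e.((d e) e)))) (((\f.(\g.(\h.((f h) (g h))))) w) (\d.(\e.((d e) e))))) t) (\b.(\c.b)))
Step 6: (((((\g.(\h.((w h) (g h)))) (\d.(\e.((d e) e)))) (((\f.(\g.(\h.((f h) (g h))))) w) (\d.(\e.((d e) e))))) t) (\b.(\c.b)))
Step 7: ((((\h.((w h) ((\d.(\e.((d e) e))) h))) (((\f.(\g.(\h.((f h) (g h))))) w) (\d.(\e.((d e) e))))) t) (\b.(\c.b)))
Step 8: ((((w (((\f.(\g.(\h.((f h) (g h))))) w) (\d.(\e.((d e) e))))) ((\d.(\e.((d e) e))) (((\f.(\g.(\h.((f h) (g h))))) w) (\d.(\e.((d e) e)))))) t) (\b.(\c.b)))
Step 9: ((((w ((\g.(\h.((w h) (g h)))) (\d.(\e.((d e) e))))) ((\d.(\e.((d e) e))) (((\f.(\g.(\h.((f h) (g h))))) w) (\d.(\e.((d e) e)))))) t) (\b.(\c.b)))
Step 10: ((((w (\h.((w h) ((\d.(\e.((d e) e))) h)))) ((\d.(\e.((d e) e))) (((\f.(\g.(\h.((f h) (g h))))) w) (\d.(\e.((d e) e)))))) t) (\b.(\c.b)))
Step 11: ((((w (\h.((w h) (\e.((h e) e))))) ((\d.(\e.((d e) e))) (((\f.(\g.(\h.((f h) (g h))))) w) (\d.(\e.((d e) e)))))) t) (\b.(\c.b)))
Step 12: ((((w (\h.((w h) (\e.((h e) e))))) (\e.(((((\f.(\g.(\h.((f h) (g h))))) w) (\d.(\e.((d e) e)))) e) e))) t) (\b.(\c.b)))
Step 13: ((((w (\h.((w h) (\e.((h e) e))))) (\e.((((\g.(\h.((w h) (g h)))) (\d.(\e.((d e) e)))) e) e))) t) (\b.(\c.b)))
Step 14: ((((w (\h.((w h) (\e.((h e) e))))) (\e.(((\h.((w h) ((\d.(\e.((d e) e))) h))) e) e))) t) (\b.(\c.b)))
Step 15: ((((w (\h.((w h) (\e.((h e) e))))) (\e.(((w e) ((\d.(\e.((d e) e))) e)) e))) t) (\b.(\c.b)))
Step 16: ((((w (\h.((w h) (\e.((h e) e))))) (\e.(((w e) (\i.((e i) i))) e))) t) (\b.(\c.b)))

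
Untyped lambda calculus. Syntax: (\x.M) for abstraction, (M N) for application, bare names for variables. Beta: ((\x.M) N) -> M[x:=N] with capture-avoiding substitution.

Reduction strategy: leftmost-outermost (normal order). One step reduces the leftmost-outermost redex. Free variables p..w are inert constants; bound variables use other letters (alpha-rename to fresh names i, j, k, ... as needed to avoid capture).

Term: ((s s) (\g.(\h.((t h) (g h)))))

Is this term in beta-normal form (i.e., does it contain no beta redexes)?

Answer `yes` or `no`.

Term: ((s s) (\g.(\h.((t h) (g h)))))
No beta redexes found.

Answer: yes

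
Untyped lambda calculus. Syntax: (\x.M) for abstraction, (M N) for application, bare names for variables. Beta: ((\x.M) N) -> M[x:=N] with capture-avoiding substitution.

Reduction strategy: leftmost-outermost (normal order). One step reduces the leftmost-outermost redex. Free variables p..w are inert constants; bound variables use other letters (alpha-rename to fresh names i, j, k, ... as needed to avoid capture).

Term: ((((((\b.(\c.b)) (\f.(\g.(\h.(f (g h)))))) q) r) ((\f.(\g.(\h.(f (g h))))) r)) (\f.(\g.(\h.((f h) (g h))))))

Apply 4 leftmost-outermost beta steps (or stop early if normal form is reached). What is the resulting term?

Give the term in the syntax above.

Step 0: ((((((\b.(\c.b)) (\f.(\g.(\h.(f (g h)))))) q) r) ((\f.(\g.(\h.(f (g h))))) r)) (\f.(\g.(\h.((f h) (g h))))))
Step 1: (((((\c.(\f.(\g.(\h.(f (g h)))))) q) r) ((\f.(\g.(\h.(f (g h))))) r)) (\f.(\g.(\h.((f h) (g h))))))
Step 2: ((((\f.(\g.(\h.(f (g h))))) r) ((\f.(\g.(\h.(f (g h))))) r)) (\f.(\g.(\h.((f h) (g h))))))
Step 3: (((\g.(\h.(r (g h)))) ((\f.(\g.(\h.(f (g h))))) r)) (\f.(\g.(\h.((f h) (g h))))))
Step 4: ((\h.(r (((\f.(\g.(\h.(f (g h))))) r) h))) (\f.(\g.(\h.((f h) (g h))))))

Answer: ((\h.(r (((\f.(\g.(\h.(f (g h))))) r) h))) (\f.(\g.(\h.((f h) (g h))))))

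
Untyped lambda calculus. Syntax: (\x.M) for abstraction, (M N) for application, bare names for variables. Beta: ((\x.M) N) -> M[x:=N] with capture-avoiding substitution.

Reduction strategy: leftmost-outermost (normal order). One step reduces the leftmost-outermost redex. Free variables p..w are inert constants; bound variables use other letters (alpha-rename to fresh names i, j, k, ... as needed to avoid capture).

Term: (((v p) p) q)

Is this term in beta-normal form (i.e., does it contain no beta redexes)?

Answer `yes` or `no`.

Answer: yes

Derivation:
Term: (((v p) p) q)
No beta redexes found.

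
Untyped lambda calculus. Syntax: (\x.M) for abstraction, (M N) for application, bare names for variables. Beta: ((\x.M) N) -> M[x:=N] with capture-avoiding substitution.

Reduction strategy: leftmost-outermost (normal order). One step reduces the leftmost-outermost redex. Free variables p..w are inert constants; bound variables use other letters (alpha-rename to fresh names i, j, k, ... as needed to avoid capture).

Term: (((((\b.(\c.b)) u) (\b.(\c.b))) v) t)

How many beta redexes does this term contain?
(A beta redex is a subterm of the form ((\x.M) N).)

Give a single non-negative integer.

Answer: 1

Derivation:
Term: (((((\b.(\c.b)) u) (\b.(\c.b))) v) t)
  Redex: ((\b.(\c.b)) u)
Total redexes: 1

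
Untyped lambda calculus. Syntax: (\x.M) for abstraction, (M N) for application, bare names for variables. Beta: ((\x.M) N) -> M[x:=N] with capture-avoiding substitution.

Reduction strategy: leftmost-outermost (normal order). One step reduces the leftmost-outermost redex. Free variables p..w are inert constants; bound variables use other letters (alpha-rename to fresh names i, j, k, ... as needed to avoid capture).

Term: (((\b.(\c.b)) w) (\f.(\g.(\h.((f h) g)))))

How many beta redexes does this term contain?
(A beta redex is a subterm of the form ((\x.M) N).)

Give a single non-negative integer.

Term: (((\b.(\c.b)) w) (\f.(\g.(\h.((f h) g)))))
  Redex: ((\b.(\c.b)) w)
Total redexes: 1

Answer: 1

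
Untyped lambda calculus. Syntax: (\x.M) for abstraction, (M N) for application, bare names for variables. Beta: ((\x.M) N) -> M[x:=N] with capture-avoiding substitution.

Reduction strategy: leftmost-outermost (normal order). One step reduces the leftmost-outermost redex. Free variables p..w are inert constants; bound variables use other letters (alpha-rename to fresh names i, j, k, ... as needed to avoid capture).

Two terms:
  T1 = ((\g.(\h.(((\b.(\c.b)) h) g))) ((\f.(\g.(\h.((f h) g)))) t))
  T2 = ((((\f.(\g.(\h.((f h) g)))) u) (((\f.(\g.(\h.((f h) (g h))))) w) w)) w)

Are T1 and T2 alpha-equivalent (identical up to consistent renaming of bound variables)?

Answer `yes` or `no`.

Term 1: ((\g.(\h.(((\b.(\c.b)) h) g))) ((\f.(\g.(\h.((f h) g)))) t))
Term 2: ((((\f.(\g.(\h.((f h) g)))) u) (((\f.(\g.(\h.((f h) (g h))))) w) w)) w)
Alpha-equivalence: compare structure up to binder renaming.
Result: False

Answer: no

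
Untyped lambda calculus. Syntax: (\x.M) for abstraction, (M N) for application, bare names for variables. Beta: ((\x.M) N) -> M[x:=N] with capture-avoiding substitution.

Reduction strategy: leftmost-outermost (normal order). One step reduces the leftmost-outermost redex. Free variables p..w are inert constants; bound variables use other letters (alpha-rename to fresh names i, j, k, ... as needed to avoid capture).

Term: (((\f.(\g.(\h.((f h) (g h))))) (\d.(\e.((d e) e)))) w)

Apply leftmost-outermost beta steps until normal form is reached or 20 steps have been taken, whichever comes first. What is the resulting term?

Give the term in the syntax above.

Step 0: (((\f.(\g.(\h.((f h) (g h))))) (\d.(\e.((d e) e)))) w)
Step 1: ((\g.(\h.(((\d.(\e.((d e) e))) h) (g h)))) w)
Step 2: (\h.(((\d.(\e.((d e) e))) h) (w h)))
Step 3: (\h.((\e.((h e) e)) (w h)))
Step 4: (\h.((h (w h)) (w h)))

Answer: (\h.((h (w h)) (w h)))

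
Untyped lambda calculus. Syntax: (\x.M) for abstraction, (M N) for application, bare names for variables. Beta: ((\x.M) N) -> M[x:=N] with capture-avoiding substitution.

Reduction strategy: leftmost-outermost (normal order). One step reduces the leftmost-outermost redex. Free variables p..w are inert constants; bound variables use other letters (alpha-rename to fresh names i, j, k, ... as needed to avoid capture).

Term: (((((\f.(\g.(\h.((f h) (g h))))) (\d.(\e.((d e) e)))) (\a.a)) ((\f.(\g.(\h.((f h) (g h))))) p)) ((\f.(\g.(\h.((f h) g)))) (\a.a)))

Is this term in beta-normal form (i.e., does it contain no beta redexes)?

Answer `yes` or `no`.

Answer: no

Derivation:
Term: (((((\f.(\g.(\h.((f h) (g h))))) (\d.(\e.((d e) e)))) (\a.a)) ((\f.(\g.(\h.((f h) (g h))))) p)) ((\f.(\g.(\h.((f h) g)))) (\a.a)))
Found 3 beta redex(es).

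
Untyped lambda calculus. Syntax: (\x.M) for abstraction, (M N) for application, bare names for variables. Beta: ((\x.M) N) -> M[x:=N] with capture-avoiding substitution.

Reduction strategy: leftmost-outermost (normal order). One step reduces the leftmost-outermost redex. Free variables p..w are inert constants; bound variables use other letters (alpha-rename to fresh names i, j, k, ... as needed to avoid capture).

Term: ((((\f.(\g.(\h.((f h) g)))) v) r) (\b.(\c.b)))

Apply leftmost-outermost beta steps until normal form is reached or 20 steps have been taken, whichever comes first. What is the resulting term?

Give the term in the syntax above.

Answer: ((v (\b.(\c.b))) r)

Derivation:
Step 0: ((((\f.(\g.(\h.((f h) g)))) v) r) (\b.(\c.b)))
Step 1: (((\g.(\h.((v h) g))) r) (\b.(\c.b)))
Step 2: ((\h.((v h) r)) (\b.(\c.b)))
Step 3: ((v (\b.(\c.b))) r)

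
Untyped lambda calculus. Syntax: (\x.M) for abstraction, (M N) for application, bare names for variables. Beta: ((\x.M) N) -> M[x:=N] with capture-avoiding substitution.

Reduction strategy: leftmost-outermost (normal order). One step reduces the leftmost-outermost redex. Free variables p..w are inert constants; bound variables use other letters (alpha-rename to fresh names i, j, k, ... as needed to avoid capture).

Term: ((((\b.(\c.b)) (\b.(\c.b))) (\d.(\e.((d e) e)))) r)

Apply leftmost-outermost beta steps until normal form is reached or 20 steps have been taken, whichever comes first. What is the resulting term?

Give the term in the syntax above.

Answer: (\c.r)

Derivation:
Step 0: ((((\b.(\c.b)) (\b.(\c.b))) (\d.(\e.((d e) e)))) r)
Step 1: (((\c.(\b.(\c.b))) (\d.(\e.((d e) e)))) r)
Step 2: ((\b.(\c.b)) r)
Step 3: (\c.r)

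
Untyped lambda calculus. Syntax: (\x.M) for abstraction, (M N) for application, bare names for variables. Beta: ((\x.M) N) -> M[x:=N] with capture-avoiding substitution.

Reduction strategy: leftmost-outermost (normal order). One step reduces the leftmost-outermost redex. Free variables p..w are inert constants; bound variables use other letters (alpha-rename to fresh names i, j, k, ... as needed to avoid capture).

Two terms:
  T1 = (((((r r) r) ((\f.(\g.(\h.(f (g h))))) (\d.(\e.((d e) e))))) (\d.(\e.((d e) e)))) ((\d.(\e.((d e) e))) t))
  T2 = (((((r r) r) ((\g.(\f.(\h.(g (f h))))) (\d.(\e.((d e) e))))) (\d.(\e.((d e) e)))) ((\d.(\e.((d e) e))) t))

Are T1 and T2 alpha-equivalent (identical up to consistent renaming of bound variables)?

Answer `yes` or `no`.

Term 1: (((((r r) r) ((\f.(\g.(\h.(f (g h))))) (\d.(\e.((d e) e))))) (\d.(\e.((d e) e)))) ((\d.(\e.((d e) e))) t))
Term 2: (((((r r) r) ((\g.(\f.(\h.(g (f h))))) (\d.(\e.((d e) e))))) (\d.(\e.((d e) e)))) ((\d.(\e.((d e) e))) t))
Alpha-equivalence: compare structure up to binder renaming.
Result: True

Answer: yes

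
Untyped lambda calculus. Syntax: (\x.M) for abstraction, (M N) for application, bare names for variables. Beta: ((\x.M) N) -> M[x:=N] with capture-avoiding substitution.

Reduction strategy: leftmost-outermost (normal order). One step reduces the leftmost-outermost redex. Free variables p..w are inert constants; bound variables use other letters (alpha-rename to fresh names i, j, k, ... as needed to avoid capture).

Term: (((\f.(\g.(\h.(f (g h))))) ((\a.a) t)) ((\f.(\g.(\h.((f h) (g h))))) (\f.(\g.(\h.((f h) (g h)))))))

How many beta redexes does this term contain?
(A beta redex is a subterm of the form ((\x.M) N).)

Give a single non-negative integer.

Answer: 3

Derivation:
Term: (((\f.(\g.(\h.(f (g h))))) ((\a.a) t)) ((\f.(\g.(\h.((f h) (g h))))) (\f.(\g.(\h.((f h) (g h)))))))
  Redex: ((\f.(\g.(\h.(f (g h))))) ((\a.a) t))
  Redex: ((\a.a) t)
  Redex: ((\f.(\g.(\h.((f h) (g h))))) (\f.(\g.(\h.((f h) (g h))))))
Total redexes: 3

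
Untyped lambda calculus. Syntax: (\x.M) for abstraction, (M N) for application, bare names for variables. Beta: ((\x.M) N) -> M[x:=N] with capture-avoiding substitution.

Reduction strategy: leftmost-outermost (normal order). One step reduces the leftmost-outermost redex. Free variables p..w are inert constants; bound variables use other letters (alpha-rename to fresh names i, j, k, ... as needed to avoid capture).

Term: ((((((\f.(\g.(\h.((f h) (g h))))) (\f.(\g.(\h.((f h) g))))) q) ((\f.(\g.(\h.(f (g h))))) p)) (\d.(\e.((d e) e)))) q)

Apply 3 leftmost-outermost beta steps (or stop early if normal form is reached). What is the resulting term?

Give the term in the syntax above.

Step 0: ((((((\f.(\g.(\h.((f h) (g h))))) (\f.(\g.(\h.((f h) g))))) q) ((\f.(\g.(\h.(f (g h))))) p)) (\d.(\e.((d e) e)))) q)
Step 1: (((((\g.(\h.(((\f.(\g.(\h.((f h) g)))) h) (g h)))) q) ((\f.(\g.(\h.(f (g h))))) p)) (\d.(\e.((d e) e)))) q)
Step 2: ((((\h.(((\f.(\g.(\h.((f h) g)))) h) (q h))) ((\f.(\g.(\h.(f (g h))))) p)) (\d.(\e.((d e) e)))) q)
Step 3: (((((\f.(\g.(\h.((f h) g)))) ((\f.(\g.(\h.(f (g h))))) p)) (q ((\f.(\g.(\h.(f (g h))))) p))) (\d.(\e.((d e) e)))) q)

Answer: (((((\f.(\g.(\h.((f h) g)))) ((\f.(\g.(\h.(f (g h))))) p)) (q ((\f.(\g.(\h.(f (g h))))) p))) (\d.(\e.((d e) e)))) q)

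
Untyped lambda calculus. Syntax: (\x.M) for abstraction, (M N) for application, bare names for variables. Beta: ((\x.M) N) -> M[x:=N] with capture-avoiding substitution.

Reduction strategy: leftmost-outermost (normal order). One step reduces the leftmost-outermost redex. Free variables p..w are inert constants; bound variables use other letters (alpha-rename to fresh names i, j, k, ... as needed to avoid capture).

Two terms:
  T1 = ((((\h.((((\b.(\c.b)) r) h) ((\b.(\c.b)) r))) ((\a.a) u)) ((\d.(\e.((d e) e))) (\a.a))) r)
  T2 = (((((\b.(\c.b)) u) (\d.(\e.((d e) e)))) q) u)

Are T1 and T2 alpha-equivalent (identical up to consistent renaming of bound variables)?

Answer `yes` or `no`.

Answer: no

Derivation:
Term 1: ((((\h.((((\b.(\c.b)) r) h) ((\b.(\c.b)) r))) ((\a.a) u)) ((\d.(\e.((d e) e))) (\a.a))) r)
Term 2: (((((\b.(\c.b)) u) (\d.(\e.((d e) e)))) q) u)
Alpha-equivalence: compare structure up to binder renaming.
Result: False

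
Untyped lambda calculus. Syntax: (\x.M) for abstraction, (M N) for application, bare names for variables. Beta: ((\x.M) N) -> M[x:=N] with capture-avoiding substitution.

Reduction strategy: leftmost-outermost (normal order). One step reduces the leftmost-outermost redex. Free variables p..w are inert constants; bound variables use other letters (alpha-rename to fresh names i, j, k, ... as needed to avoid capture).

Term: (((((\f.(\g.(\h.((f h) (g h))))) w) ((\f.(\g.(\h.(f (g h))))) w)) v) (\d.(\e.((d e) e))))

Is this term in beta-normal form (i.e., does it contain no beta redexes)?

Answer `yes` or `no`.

Term: (((((\f.(\g.(\h.((f h) (g h))))) w) ((\f.(\g.(\h.(f (g h))))) w)) v) (\d.(\e.((d e) e))))
Found 2 beta redex(es).

Answer: no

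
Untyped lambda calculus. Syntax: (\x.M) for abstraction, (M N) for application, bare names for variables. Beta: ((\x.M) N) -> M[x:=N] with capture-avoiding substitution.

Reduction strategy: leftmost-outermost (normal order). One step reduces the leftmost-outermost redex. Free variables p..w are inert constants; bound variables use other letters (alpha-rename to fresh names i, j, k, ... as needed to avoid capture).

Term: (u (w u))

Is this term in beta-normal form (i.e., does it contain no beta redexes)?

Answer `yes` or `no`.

Answer: yes

Derivation:
Term: (u (w u))
No beta redexes found.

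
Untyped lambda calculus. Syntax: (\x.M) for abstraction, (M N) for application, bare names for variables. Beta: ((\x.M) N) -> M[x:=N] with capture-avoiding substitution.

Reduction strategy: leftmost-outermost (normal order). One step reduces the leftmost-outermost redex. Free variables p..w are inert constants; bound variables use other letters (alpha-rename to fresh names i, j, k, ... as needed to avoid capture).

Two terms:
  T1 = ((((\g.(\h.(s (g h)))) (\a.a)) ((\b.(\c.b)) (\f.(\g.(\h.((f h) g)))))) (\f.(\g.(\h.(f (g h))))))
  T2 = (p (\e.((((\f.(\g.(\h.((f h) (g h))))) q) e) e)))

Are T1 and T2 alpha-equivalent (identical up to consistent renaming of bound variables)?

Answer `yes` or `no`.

Term 1: ((((\g.(\h.(s (g h)))) (\a.a)) ((\b.(\c.b)) (\f.(\g.(\h.((f h) g)))))) (\f.(\g.(\h.(f (g h))))))
Term 2: (p (\e.((((\f.(\g.(\h.((f h) (g h))))) q) e) e)))
Alpha-equivalence: compare structure up to binder renaming.
Result: False

Answer: no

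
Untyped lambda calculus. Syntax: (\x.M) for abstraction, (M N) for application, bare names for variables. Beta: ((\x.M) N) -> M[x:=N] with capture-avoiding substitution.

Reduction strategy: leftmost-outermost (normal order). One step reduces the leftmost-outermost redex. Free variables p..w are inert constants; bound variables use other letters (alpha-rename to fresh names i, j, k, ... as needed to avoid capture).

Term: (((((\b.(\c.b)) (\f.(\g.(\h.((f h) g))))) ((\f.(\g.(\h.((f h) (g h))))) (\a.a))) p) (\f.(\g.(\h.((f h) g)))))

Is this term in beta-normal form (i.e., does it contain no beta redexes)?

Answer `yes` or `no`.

Answer: no

Derivation:
Term: (((((\b.(\c.b)) (\f.(\g.(\h.((f h) g))))) ((\f.(\g.(\h.((f h) (g h))))) (\a.a))) p) (\f.(\g.(\h.((f h) g)))))
Found 2 beta redex(es).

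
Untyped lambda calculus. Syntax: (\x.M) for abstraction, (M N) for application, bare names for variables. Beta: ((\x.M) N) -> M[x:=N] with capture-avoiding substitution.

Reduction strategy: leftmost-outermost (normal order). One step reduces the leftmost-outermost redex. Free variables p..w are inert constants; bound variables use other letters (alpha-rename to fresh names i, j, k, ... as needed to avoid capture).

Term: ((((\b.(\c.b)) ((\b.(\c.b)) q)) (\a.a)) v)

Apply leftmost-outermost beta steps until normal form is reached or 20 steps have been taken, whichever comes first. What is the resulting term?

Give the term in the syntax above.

Answer: q

Derivation:
Step 0: ((((\b.(\c.b)) ((\b.(\c.b)) q)) (\a.a)) v)
Step 1: (((\c.((\b.(\c.b)) q)) (\a.a)) v)
Step 2: (((\b.(\c.b)) q) v)
Step 3: ((\c.q) v)
Step 4: q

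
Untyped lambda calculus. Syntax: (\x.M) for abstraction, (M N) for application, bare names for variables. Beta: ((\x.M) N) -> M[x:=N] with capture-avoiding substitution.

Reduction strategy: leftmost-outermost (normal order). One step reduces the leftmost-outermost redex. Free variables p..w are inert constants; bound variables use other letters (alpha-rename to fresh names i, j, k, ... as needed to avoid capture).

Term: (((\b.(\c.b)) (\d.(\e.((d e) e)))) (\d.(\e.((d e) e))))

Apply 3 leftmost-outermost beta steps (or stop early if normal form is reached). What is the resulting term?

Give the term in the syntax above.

Answer: (\d.(\e.((d e) e)))

Derivation:
Step 0: (((\b.(\c.b)) (\d.(\e.((d e) e)))) (\d.(\e.((d e) e))))
Step 1: ((\c.(\d.(\e.((d e) e)))) (\d.(\e.((d e) e))))
Step 2: (\d.(\e.((d e) e)))
Step 3: (normal form reached)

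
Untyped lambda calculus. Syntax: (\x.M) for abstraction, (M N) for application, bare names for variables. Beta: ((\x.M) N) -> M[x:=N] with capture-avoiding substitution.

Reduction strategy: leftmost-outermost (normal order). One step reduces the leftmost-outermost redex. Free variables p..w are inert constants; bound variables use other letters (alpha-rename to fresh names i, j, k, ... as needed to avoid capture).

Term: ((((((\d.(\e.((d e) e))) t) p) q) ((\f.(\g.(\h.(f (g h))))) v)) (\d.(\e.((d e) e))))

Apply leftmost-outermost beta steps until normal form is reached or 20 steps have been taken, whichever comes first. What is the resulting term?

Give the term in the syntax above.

Step 0: ((((((\d.(\e.((d e) e))) t) p) q) ((\f.(\g.(\h.(f (g h))))) v)) (\d.(\e.((d e) e))))
Step 1: (((((\e.((t e) e)) p) q) ((\f.(\g.(\h.(f (g h))))) v)) (\d.(\e.((d e) e))))
Step 2: (((((t p) p) q) ((\f.(\g.(\h.(f (g h))))) v)) (\d.(\e.((d e) e))))
Step 3: (((((t p) p) q) (\g.(\h.(v (g h))))) (\d.(\e.((d e) e))))

Answer: (((((t p) p) q) (\g.(\h.(v (g h))))) (\d.(\e.((d e) e))))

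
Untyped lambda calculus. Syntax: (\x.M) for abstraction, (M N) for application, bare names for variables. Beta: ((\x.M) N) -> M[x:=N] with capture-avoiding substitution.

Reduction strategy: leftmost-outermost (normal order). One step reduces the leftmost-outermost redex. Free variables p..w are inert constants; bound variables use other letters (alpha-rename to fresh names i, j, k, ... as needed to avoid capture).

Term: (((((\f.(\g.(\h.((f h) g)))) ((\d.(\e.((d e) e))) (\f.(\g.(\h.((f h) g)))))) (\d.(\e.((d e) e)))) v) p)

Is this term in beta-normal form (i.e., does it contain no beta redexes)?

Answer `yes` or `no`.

Answer: no

Derivation:
Term: (((((\f.(\g.(\h.((f h) g)))) ((\d.(\e.((d e) e))) (\f.(\g.(\h.((f h) g)))))) (\d.(\e.((d e) e)))) v) p)
Found 2 beta redex(es).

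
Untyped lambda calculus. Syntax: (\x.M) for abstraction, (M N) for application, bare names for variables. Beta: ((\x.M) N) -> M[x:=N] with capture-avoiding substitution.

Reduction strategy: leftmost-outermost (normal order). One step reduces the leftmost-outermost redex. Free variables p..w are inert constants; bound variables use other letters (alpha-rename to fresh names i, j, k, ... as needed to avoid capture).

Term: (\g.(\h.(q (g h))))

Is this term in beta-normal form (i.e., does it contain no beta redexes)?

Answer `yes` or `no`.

Answer: yes

Derivation:
Term: (\g.(\h.(q (g h))))
No beta redexes found.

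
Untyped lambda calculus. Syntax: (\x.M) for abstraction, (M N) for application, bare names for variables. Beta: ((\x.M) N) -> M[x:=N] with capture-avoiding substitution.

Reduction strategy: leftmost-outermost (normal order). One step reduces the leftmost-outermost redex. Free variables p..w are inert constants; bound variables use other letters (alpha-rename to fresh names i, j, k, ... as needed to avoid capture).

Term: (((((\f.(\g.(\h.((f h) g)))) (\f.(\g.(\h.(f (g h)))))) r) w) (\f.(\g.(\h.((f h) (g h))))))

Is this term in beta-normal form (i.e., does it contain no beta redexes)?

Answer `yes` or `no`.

Term: (((((\f.(\g.(\h.((f h) g)))) (\f.(\g.(\h.(f (g h)))))) r) w) (\f.(\g.(\h.((f h) (g h))))))
Found 1 beta redex(es).

Answer: no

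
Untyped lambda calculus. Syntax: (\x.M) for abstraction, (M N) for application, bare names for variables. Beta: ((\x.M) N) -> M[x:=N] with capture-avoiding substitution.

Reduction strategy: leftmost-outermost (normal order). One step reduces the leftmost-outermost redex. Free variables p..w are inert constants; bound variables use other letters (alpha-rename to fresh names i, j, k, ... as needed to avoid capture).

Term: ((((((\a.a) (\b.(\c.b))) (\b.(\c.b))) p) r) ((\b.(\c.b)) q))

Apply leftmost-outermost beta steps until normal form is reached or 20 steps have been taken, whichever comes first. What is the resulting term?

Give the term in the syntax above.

Step 0: ((((((\a.a) (\b.(\c.b))) (\b.(\c.b))) p) r) ((\b.(\c.b)) q))
Step 1: (((((\b.(\c.b)) (\b.(\c.b))) p) r) ((\b.(\c.b)) q))
Step 2: ((((\c.(\b.(\c.b))) p) r) ((\b.(\c.b)) q))
Step 3: (((\b.(\c.b)) r) ((\b.(\c.b)) q))
Step 4: ((\c.r) ((\b.(\c.b)) q))
Step 5: r

Answer: r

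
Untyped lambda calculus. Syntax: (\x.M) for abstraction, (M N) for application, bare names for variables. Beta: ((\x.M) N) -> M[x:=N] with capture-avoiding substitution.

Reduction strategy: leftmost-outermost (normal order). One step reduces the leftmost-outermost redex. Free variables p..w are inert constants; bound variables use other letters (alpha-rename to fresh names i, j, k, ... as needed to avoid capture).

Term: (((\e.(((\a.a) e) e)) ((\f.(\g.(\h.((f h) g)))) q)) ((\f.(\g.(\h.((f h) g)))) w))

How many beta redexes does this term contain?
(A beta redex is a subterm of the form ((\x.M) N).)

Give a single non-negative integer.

Term: (((\e.(((\a.a) e) e)) ((\f.(\g.(\h.((f h) g)))) q)) ((\f.(\g.(\h.((f h) g)))) w))
  Redex: ((\e.(((\a.a) e) e)) ((\f.(\g.(\h.((f h) g)))) q))
  Redex: ((\a.a) e)
  Redex: ((\f.(\g.(\h.((f h) g)))) q)
  Redex: ((\f.(\g.(\h.((f h) g)))) w)
Total redexes: 4

Answer: 4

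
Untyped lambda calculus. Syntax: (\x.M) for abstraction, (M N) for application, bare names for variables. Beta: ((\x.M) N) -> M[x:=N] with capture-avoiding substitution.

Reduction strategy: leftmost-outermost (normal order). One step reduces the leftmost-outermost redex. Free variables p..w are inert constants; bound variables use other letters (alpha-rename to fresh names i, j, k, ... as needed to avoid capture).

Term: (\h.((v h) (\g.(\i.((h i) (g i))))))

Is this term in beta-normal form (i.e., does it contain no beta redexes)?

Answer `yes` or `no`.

Answer: yes

Derivation:
Term: (\h.((v h) (\g.(\i.((h i) (g i))))))
No beta redexes found.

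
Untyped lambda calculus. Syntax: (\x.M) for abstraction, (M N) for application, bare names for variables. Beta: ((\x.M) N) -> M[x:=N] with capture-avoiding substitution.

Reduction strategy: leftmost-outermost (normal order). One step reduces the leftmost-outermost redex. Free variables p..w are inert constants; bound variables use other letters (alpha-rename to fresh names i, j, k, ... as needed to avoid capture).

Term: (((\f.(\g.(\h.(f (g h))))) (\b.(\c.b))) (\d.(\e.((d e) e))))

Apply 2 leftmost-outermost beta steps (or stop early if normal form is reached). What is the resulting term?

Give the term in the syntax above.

Answer: (\h.((\b.(\c.b)) ((\d.(\e.((d e) e))) h)))

Derivation:
Step 0: (((\f.(\g.(\h.(f (g h))))) (\b.(\c.b))) (\d.(\e.((d e) e))))
Step 1: ((\g.(\h.((\b.(\c.b)) (g h)))) (\d.(\e.((d e) e))))
Step 2: (\h.((\b.(\c.b)) ((\d.(\e.((d e) e))) h)))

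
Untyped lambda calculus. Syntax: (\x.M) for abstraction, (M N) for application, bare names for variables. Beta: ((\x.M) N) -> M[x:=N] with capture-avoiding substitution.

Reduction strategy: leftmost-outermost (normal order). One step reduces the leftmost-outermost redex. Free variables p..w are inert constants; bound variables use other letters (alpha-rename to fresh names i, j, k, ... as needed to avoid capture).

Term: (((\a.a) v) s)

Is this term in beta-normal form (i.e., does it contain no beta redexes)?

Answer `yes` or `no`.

Term: (((\a.a) v) s)
Found 1 beta redex(es).

Answer: no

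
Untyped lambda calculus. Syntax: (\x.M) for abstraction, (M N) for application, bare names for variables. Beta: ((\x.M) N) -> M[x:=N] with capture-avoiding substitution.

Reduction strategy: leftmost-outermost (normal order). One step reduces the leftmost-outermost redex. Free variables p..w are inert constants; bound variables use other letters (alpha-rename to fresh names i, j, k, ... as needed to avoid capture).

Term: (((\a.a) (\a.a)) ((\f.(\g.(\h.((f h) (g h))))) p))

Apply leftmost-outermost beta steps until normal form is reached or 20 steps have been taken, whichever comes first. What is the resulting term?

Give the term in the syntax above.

Answer: (\g.(\h.((p h) (g h))))

Derivation:
Step 0: (((\a.a) (\a.a)) ((\f.(\g.(\h.((f h) (g h))))) p))
Step 1: ((\a.a) ((\f.(\g.(\h.((f h) (g h))))) p))
Step 2: ((\f.(\g.(\h.((f h) (g h))))) p)
Step 3: (\g.(\h.((p h) (g h))))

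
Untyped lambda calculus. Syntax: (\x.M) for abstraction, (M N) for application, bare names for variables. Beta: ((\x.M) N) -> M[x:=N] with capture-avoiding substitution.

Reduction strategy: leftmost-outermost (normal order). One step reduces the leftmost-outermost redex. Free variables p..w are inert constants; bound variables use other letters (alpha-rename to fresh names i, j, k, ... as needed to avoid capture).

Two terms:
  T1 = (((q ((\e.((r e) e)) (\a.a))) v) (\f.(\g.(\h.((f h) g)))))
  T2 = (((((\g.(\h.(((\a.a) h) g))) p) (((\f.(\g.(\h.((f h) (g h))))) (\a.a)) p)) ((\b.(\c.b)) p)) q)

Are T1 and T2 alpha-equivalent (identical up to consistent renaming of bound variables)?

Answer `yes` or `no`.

Term 1: (((q ((\e.((r e) e)) (\a.a))) v) (\f.(\g.(\h.((f h) g)))))
Term 2: (((((\g.(\h.(((\a.a) h) g))) p) (((\f.(\g.(\h.((f h) (g h))))) (\a.a)) p)) ((\b.(\c.b)) p)) q)
Alpha-equivalence: compare structure up to binder renaming.
Result: False

Answer: no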